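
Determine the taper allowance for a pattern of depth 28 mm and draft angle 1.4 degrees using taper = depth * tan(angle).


Formula: taper = depth * tan(draft_angle)
tan(1.4 deg) = 0.0244395
taper = 28 mm * 0.0244395 = 0.6843 mm

0.6843 mm


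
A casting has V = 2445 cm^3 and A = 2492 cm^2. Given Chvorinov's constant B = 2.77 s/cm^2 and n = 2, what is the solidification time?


Formula: t_s = B * (V/A)^n  (Chvorinov's rule, n=2)
Modulus M = V/A = 2445/2492 = 0.981140 cm
M^2 = 0.981140^2 = 0.962636 cm^2
t_s = 2.77 * 0.962636 = 2.6665 s

Answer: 2.6665 s


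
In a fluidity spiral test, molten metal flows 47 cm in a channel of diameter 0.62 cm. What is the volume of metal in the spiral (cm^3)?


Formula: V = pi * (d/2)^2 * L  (cylinder volume)
Radius = 0.62/2 = 0.31 cm
V = pi * 0.31^2 * 47 = 14.1896 cm^3


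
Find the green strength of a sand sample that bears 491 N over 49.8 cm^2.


Formula: Compressive Strength = Force / Area
Strength = 491 N / 49.8 cm^2 = 9.8594 N/cm^2


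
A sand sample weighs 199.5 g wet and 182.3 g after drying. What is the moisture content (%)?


Formula: MC = (W_wet - W_dry) / W_wet * 100
Water mass = 199.5 - 182.3 = 17.2 g
MC = 17.2 / 199.5 * 100 = 8.6216%


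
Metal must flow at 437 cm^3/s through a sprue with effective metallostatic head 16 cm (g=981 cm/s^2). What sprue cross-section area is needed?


Formula: v = sqrt(2*g*h), A = Q/v
Velocity: v = sqrt(2 * 981 * 16) = sqrt(31392) = 177.1779 cm/s
Sprue area: A = Q / v = 437 / 177.1779 = 2.4664 cm^2


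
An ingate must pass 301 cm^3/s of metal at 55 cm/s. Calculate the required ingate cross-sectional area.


Formula: A_ingate = Q / v  (continuity equation)
A = 301 cm^3/s / 55 cm/s = 5.4727 cm^2

5.4727 cm^2


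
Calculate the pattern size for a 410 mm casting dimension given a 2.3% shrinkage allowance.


Formula: L_pattern = L_casting * (1 + shrinkage_rate/100)
Shrinkage factor = 1 + 2.3/100 = 1.023
L_pattern = 410 mm * 1.023 = 419.4300 mm

Final answer: 419.4300 mm


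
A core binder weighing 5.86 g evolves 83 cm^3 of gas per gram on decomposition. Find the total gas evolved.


Formula: V_gas = W_binder * gas_evolution_rate
V = 5.86 g * 83 cm^3/g = 486.3800 cm^3

Final answer: 486.3800 cm^3


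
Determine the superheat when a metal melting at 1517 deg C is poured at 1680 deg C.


Formula: Superheat = T_pour - T_melt
Superheat = 1680 - 1517 = 163 deg C


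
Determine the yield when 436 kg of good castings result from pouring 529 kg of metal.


Formula: Casting Yield = (W_good / W_total) * 100
Yield = (436 kg / 529 kg) * 100 = 82.4197%

Final answer: 82.4197%


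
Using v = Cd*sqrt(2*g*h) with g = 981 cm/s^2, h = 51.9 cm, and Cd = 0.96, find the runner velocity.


Formula: v = Cd * sqrt(2 * g * h)  (Torricelli with discharge coefficient)
2*g*h = 2 * 981 * 51.9 = 101827.8 cm^2/s^2
sqrt(101827.8) = 319.10469 cm/s
v = 0.96 * 319.10469 = 306.3405 cm/s


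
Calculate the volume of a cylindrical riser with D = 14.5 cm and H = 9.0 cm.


Formula: V = pi * (D/2)^2 * H  (cylinder volume)
Radius = D/2 = 14.5/2 = 7.25 cm
V = pi * 7.25^2 * 9.0 = 1486.1697 cm^3


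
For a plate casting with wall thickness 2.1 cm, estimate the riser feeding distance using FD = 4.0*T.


Formula: FD = 4.0 * T  (riser feeding-distance rule)
FD = 4.0 * 2.1 cm = 8.4000 cm

Answer: 8.4000 cm


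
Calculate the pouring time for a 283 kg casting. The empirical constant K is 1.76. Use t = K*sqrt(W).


Formula: t = K * sqrt(W)
sqrt(W) = sqrt(283) = 16.82260
t = 1.76 * 16.82260 = 29.6078 s


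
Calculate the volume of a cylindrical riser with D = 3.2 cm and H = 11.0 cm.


Formula: V = pi * (D/2)^2 * H  (cylinder volume)
Radius = D/2 = 3.2/2 = 1.6 cm
V = pi * 1.6^2 * 11.0 = 88.4672 cm^3

88.4672 cm^3


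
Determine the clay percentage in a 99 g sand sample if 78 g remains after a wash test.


Formula: Clay% = (W_total - W_washed) / W_total * 100
Clay mass = 99 - 78 = 21 g
Clay% = 21 / 99 * 100 = 21.2121%


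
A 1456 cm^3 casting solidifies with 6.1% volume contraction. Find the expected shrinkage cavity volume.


Formula: V_shrink = V_casting * shrinkage_pct / 100
V_shrink = 1456 cm^3 * 6.1 / 100 = 88.8160 cm^3

Final answer: 88.8160 cm^3


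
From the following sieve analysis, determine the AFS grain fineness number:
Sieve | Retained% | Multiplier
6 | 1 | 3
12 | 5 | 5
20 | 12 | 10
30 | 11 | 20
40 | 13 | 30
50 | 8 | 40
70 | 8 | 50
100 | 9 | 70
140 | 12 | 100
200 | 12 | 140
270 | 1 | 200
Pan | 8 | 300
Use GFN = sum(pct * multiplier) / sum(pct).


Formula: GFN = sum(pct * multiplier) / sum(pct)
sum(pct * multiplier) = 7588
sum(pct) = 100
GFN = 7588 / 100 = 75.88

Final answer: 75.88


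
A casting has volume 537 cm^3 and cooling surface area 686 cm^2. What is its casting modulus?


Formula: Casting Modulus M = V / A
M = 537 cm^3 / 686 cm^2 = 0.7828 cm

0.7828 cm


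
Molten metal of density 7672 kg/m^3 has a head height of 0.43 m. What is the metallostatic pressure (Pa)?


Formula: P = rho * g * h
rho * g = 7672 * 9.81 = 75262.32 N/m^3
P = 75262.32 * 0.43 = 32362.7976 Pa

Final answer: 32362.7976 Pa


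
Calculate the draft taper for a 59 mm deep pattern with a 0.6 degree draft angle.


Formula: taper = depth * tan(draft_angle)
tan(0.6 deg) = 0.0104724
taper = 59 mm * 0.0104724 = 0.6179 mm

Final answer: 0.6179 mm


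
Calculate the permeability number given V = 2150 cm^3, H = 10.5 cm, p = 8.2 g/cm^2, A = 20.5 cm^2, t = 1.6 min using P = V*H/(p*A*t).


Formula: Permeability Number P = (V * H) / (p * A * t)
Numerator: V * H = 2150 * 10.5 = 22575.0
Denominator: p * A * t = 8.2 * 20.5 * 1.6 = 268.96
P = 22575.0 / 268.96 = 83.9344


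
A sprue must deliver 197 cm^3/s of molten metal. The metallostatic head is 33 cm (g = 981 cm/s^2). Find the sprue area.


Formula: v = sqrt(2*g*h), A = Q/v
Velocity: v = sqrt(2 * 981 * 33) = sqrt(64746) = 254.4524 cm/s
Sprue area: A = Q / v = 197 / 254.4524 = 0.7742 cm^2

Final answer: 0.7742 cm^2


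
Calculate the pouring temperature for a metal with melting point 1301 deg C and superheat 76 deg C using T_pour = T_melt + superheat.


Formula: T_pour = T_melt + Superheat
T_pour = 1301 + 76 = 1377 deg C

Final answer: 1377 deg C


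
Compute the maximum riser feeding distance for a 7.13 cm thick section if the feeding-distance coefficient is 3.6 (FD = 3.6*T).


Formula: FD = 3.6 * T  (riser feeding-distance rule)
FD = 3.6 * 7.13 cm = 25.6680 cm

Final answer: 25.6680 cm


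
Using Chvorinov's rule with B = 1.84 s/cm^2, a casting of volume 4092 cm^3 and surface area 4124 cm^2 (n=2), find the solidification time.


Formula: t_s = B * (V/A)^n  (Chvorinov's rule, n=2)
Modulus M = V/A = 4092/4124 = 0.992241 cm
M^2 = 0.992241^2 = 0.984542 cm^2
t_s = 1.84 * 0.984542 = 1.8116 s

1.8116 s


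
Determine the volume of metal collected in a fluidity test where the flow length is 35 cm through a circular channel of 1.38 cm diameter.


Formula: V = pi * (d/2)^2 * L  (cylinder volume)
Radius = 1.38/2 = 0.69 cm
V = pi * 0.69^2 * 35 = 52.3499 cm^3


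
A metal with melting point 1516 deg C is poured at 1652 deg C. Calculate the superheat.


Formula: Superheat = T_pour - T_melt
Superheat = 1652 - 1516 = 136 deg C

Answer: 136 deg C


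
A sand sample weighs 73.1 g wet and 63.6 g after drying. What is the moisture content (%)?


Formula: MC = (W_wet - W_dry) / W_wet * 100
Water mass = 73.1 - 63.6 = 9.5 g
MC = 9.5 / 73.1 * 100 = 12.9959%


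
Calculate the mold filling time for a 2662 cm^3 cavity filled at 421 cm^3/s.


Formula: t_fill = V_mold / Q_flow
t = 2662 cm^3 / 421 cm^3/s = 6.3230 s

Final answer: 6.3230 s


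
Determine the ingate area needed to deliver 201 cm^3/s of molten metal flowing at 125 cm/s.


Formula: A_ingate = Q / v  (continuity equation)
A = 201 cm^3/s / 125 cm/s = 1.6080 cm^2

Final answer: 1.6080 cm^2


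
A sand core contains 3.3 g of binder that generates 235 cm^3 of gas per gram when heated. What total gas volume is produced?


Formula: V_gas = W_binder * gas_evolution_rate
V = 3.3 g * 235 cm^3/g = 775.5000 cm^3

775.5000 cm^3


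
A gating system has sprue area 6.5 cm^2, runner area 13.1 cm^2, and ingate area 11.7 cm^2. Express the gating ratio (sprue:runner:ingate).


Sprue:Runner:Ingate = 1 : 13.1/6.5 : 11.7/6.5 = 1:2.02:1.80

Answer: 1:2.02:1.80


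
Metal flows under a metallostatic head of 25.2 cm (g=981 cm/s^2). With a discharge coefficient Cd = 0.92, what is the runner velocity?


Formula: v = Cd * sqrt(2 * g * h)  (Torricelli with discharge coefficient)
2*g*h = 2 * 981 * 25.2 = 49442.4 cm^2/s^2
sqrt(49442.4) = 222.35647 cm/s
v = 0.92 * 222.35647 = 204.5680 cm/s

Final answer: 204.5680 cm/s


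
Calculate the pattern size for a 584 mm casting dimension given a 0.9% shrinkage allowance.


Formula: L_pattern = L_casting * (1 + shrinkage_rate/100)
Shrinkage factor = 1 + 0.9/100 = 1.009
L_pattern = 584 mm * 1.009 = 589.2560 mm

589.2560 mm


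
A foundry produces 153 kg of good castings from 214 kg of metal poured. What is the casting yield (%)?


Formula: Casting Yield = (W_good / W_total) * 100
Yield = (153 kg / 214 kg) * 100 = 71.4953%

Answer: 71.4953%


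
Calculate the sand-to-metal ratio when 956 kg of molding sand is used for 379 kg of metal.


Formula: Sand-to-Metal Ratio = W_sand / W_metal
Ratio = 956 kg / 379 kg = 2.5224

2.5224


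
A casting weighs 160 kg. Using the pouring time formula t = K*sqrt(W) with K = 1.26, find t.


Formula: t = K * sqrt(W)
sqrt(W) = sqrt(160) = 12.64911
t = 1.26 * 12.64911 = 15.9379 s

Answer: 15.9379 s


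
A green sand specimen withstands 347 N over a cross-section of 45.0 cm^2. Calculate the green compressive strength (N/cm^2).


Formula: Compressive Strength = Force / Area
Strength = 347 N / 45.0 cm^2 = 7.7111 N/cm^2


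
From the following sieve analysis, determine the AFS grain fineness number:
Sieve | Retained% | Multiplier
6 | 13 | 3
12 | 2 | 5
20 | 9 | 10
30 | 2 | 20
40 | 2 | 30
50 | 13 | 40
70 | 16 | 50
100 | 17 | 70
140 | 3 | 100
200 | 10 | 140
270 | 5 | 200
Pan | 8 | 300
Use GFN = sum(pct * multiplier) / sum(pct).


Formula: GFN = sum(pct * multiplier) / sum(pct)
sum(pct * multiplier) = 7849
sum(pct) = 100
GFN = 7849 / 100 = 78.49

78.49


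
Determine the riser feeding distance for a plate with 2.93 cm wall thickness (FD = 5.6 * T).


Formula: FD = 5.6 * T  (riser feeding-distance rule)
FD = 5.6 * 2.93 cm = 16.4080 cm

16.4080 cm


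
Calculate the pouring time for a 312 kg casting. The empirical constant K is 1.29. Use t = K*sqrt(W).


Formula: t = K * sqrt(W)
sqrt(W) = sqrt(312) = 17.66352
t = 1.29 * 17.66352 = 22.7859 s

22.7859 s


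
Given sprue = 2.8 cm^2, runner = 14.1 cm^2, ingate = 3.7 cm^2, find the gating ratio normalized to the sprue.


Sprue:Runner:Ingate = 1 : 14.1/2.8 : 3.7/2.8 = 1:5.04:1.32

1:5.04:1.32


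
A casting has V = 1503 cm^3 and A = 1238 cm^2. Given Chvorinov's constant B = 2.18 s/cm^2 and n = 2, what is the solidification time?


Formula: t_s = B * (V/A)^n  (Chvorinov's rule, n=2)
Modulus M = V/A = 1503/1238 = 1.214055 cm
M^2 = 1.214055^2 = 1.473930 cm^2
t_s = 2.18 * 1.473930 = 3.2132 s

Final answer: 3.2132 s


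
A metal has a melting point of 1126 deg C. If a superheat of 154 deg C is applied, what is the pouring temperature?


Formula: T_pour = T_melt + Superheat
T_pour = 1126 + 154 = 1280 deg C


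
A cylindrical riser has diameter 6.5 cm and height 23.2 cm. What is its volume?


Formula: V = pi * (D/2)^2 * H  (cylinder volume)
Radius = D/2 = 6.5/2 = 3.25 cm
V = pi * 3.25^2 * 23.2 = 769.8473 cm^3

769.8473 cm^3


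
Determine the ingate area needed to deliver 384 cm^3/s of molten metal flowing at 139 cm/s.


Formula: A_ingate = Q / v  (continuity equation)
A = 384 cm^3/s / 139 cm/s = 2.7626 cm^2


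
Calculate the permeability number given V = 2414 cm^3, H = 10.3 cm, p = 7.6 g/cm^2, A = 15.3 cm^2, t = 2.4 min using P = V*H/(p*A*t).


Formula: Permeability Number P = (V * H) / (p * A * t)
Numerator: V * H = 2414 * 10.3 = 24864.2
Denominator: p * A * t = 7.6 * 15.3 * 2.4 = 279.072
P = 24864.2 / 279.072 = 89.0960

89.0960


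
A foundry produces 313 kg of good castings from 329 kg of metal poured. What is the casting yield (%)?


Formula: Casting Yield = (W_good / W_total) * 100
Yield = (313 kg / 329 kg) * 100 = 95.1368%

Final answer: 95.1368%


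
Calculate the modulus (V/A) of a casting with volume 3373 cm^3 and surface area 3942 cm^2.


Formula: Casting Modulus M = V / A
M = 3373 cm^3 / 3942 cm^2 = 0.8557 cm

Final answer: 0.8557 cm


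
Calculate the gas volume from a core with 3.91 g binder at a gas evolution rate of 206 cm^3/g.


Formula: V_gas = W_binder * gas_evolution_rate
V = 3.91 g * 206 cm^3/g = 805.4600 cm^3

Answer: 805.4600 cm^3


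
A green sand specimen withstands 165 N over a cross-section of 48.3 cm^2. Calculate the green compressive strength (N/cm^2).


Formula: Compressive Strength = Force / Area
Strength = 165 N / 48.3 cm^2 = 3.4161 N/cm^2

Final answer: 3.4161 N/cm^2


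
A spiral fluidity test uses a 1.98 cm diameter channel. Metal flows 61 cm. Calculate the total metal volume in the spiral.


Formula: V = pi * (d/2)^2 * L  (cylinder volume)
Radius = 1.98/2 = 0.99 cm
V = pi * 0.99^2 * 61 = 187.8236 cm^3


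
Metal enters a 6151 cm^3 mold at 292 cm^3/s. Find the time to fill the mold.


Formula: t_fill = V_mold / Q_flow
t = 6151 cm^3 / 292 cm^3/s = 21.0651 s

21.0651 s


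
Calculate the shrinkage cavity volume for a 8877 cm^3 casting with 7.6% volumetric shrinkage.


Formula: V_shrink = V_casting * shrinkage_pct / 100
V_shrink = 8877 cm^3 * 7.6 / 100 = 674.6520 cm^3

Final answer: 674.6520 cm^3


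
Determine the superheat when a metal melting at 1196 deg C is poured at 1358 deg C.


Formula: Superheat = T_pour - T_melt
Superheat = 1358 - 1196 = 162 deg C

162 deg C


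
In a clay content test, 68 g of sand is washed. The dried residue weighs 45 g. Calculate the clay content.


Formula: Clay% = (W_total - W_washed) / W_total * 100
Clay mass = 68 - 45 = 23 g
Clay% = 23 / 68 * 100 = 33.8235%

Answer: 33.8235%


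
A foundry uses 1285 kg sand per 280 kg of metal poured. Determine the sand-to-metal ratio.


Formula: Sand-to-Metal Ratio = W_sand / W_metal
Ratio = 1285 kg / 280 kg = 4.5893

Answer: 4.5893


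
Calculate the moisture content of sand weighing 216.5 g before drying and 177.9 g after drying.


Formula: MC = (W_wet - W_dry) / W_wet * 100
Water mass = 216.5 - 177.9 = 38.6 g
MC = 38.6 / 216.5 * 100 = 17.8291%

Final answer: 17.8291%


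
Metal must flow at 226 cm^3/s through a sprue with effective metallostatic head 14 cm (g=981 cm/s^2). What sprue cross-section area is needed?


Formula: v = sqrt(2*g*h), A = Q/v
Velocity: v = sqrt(2 * 981 * 14) = sqrt(27468) = 165.7347 cm/s
Sprue area: A = Q / v = 226 / 165.7347 = 1.3636 cm^2

Final answer: 1.3636 cm^2


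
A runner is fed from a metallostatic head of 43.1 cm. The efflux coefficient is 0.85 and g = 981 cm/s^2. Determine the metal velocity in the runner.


Formula: v = Cd * sqrt(2 * g * h)  (Torricelli with discharge coefficient)
2*g*h = 2 * 981 * 43.1 = 84562.2 cm^2/s^2
sqrt(84562.2) = 290.79580 cm/s
v = 0.85 * 290.79580 = 247.1764 cm/s


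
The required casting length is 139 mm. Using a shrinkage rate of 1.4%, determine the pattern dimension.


Formula: L_pattern = L_casting * (1 + shrinkage_rate/100)
Shrinkage factor = 1 + 1.4/100 = 1.014
L_pattern = 139 mm * 1.014 = 140.9460 mm

140.9460 mm


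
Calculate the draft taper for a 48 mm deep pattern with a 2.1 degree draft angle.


Formula: taper = depth * tan(draft_angle)
tan(2.1 deg) = 0.0366683
taper = 48 mm * 0.0366683 = 1.7601 mm

1.7601 mm


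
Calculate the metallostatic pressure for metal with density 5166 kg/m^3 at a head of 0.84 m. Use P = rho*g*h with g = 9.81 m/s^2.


Formula: P = rho * g * h
rho * g = 5166 * 9.81 = 50678.46 N/m^3
P = 50678.46 * 0.84 = 42569.9064 Pa


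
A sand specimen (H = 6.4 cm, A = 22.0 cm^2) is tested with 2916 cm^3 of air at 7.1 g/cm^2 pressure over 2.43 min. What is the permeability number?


Formula: Permeability Number P = (V * H) / (p * A * t)
Numerator: V * H = 2916 * 6.4 = 18662.4
Denominator: p * A * t = 7.1 * 22.0 * 2.43 = 379.566
P = 18662.4 / 379.566 = 49.1677

Final answer: 49.1677


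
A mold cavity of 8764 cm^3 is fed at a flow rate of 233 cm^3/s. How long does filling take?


Formula: t_fill = V_mold / Q_flow
t = 8764 cm^3 / 233 cm^3/s = 37.6137 s

Final answer: 37.6137 s


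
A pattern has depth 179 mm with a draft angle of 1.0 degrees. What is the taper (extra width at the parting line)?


Formula: taper = depth * tan(draft_angle)
tan(1.0 deg) = 0.0174551
taper = 179 mm * 0.0174551 = 3.1245 mm

Answer: 3.1245 mm


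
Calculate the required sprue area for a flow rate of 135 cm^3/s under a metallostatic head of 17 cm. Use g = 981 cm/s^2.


Formula: v = sqrt(2*g*h), A = Q/v
Velocity: v = sqrt(2 * 981 * 17) = sqrt(33354) = 182.6308 cm/s
Sprue area: A = Q / v = 135 / 182.6308 = 0.7392 cm^2

Final answer: 0.7392 cm^2


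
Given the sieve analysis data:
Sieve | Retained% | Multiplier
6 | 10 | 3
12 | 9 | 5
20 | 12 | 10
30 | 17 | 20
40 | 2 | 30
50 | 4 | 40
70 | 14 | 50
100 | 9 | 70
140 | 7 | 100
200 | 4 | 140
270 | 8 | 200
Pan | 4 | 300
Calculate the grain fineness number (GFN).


Formula: GFN = sum(pct * multiplier) / sum(pct)
sum(pct * multiplier) = 6145
sum(pct) = 100
GFN = 6145 / 100 = 61.45

Final answer: 61.45


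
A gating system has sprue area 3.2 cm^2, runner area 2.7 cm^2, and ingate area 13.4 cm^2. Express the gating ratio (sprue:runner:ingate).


Sprue:Runner:Ingate = 1 : 2.7/3.2 : 13.4/3.2 = 1:0.84:4.19


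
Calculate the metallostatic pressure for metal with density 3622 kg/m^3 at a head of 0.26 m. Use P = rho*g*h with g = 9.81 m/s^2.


Formula: P = rho * g * h
rho * g = 3622 * 9.81 = 35531.82 N/m^3
P = 35531.82 * 0.26 = 9238.2732 Pa


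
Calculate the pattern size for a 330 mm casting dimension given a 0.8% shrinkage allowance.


Formula: L_pattern = L_casting * (1 + shrinkage_rate/100)
Shrinkage factor = 1 + 0.8/100 = 1.008
L_pattern = 330 mm * 1.008 = 332.6400 mm

Answer: 332.6400 mm


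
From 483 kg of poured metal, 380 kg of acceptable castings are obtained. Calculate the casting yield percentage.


Formula: Casting Yield = (W_good / W_total) * 100
Yield = (380 kg / 483 kg) * 100 = 78.6749%


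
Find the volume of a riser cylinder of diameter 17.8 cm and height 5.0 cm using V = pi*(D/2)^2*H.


Formula: V = pi * (D/2)^2 * H  (cylinder volume)
Radius = D/2 = 17.8/2 = 8.9 cm
V = pi * 8.9^2 * 5.0 = 1244.2278 cm^3

1244.2278 cm^3


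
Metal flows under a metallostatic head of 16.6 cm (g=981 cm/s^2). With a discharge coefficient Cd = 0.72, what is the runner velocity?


Formula: v = Cd * sqrt(2 * g * h)  (Torricelli with discharge coefficient)
2*g*h = 2 * 981 * 16.6 = 32569.2 cm^2/s^2
sqrt(32569.2) = 180.46939 cm/s
v = 0.72 * 180.46939 = 129.9380 cm/s


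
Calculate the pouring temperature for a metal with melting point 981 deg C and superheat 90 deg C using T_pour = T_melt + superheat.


Formula: T_pour = T_melt + Superheat
T_pour = 981 + 90 = 1071 deg C

Answer: 1071 deg C


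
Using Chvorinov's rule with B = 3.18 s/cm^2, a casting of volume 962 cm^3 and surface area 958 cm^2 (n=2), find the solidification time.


Formula: t_s = B * (V/A)^n  (Chvorinov's rule, n=2)
Modulus M = V/A = 962/958 = 1.004175 cm
M^2 = 1.004175^2 = 1.008367 cm^2
t_s = 3.18 * 1.008367 = 3.2066 s

Final answer: 3.2066 s


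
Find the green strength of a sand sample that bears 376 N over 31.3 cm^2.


Formula: Compressive Strength = Force / Area
Strength = 376 N / 31.3 cm^2 = 12.0128 N/cm^2

Final answer: 12.0128 N/cm^2


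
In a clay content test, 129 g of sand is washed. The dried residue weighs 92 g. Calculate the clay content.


Formula: Clay% = (W_total - W_washed) / W_total * 100
Clay mass = 129 - 92 = 37 g
Clay% = 37 / 129 * 100 = 28.6822%

Final answer: 28.6822%


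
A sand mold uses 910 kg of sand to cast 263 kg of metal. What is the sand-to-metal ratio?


Formula: Sand-to-Metal Ratio = W_sand / W_metal
Ratio = 910 kg / 263 kg = 3.4601


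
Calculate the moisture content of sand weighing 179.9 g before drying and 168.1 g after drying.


Formula: MC = (W_wet - W_dry) / W_wet * 100
Water mass = 179.9 - 168.1 = 11.8 g
MC = 11.8 / 179.9 * 100 = 6.5592%

Answer: 6.5592%


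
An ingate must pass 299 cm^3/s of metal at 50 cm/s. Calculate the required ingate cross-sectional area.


Formula: A_ingate = Q / v  (continuity equation)
A = 299 cm^3/s / 50 cm/s = 5.9800 cm^2


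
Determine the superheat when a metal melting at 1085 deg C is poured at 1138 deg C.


Formula: Superheat = T_pour - T_melt
Superheat = 1138 - 1085 = 53 deg C

Answer: 53 deg C


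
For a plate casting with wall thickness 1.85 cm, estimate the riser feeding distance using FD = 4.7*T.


Formula: FD = 4.7 * T  (riser feeding-distance rule)
FD = 4.7 * 1.85 cm = 8.6950 cm


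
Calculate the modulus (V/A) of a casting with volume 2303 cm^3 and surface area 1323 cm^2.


Formula: Casting Modulus M = V / A
M = 2303 cm^3 / 1323 cm^2 = 1.7407 cm


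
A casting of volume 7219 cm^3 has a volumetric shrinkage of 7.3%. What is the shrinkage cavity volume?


Formula: V_shrink = V_casting * shrinkage_pct / 100
V_shrink = 7219 cm^3 * 7.3 / 100 = 526.9870 cm^3


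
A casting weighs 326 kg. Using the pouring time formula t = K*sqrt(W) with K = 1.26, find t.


Formula: t = K * sqrt(W)
sqrt(W) = sqrt(326) = 18.05547
t = 1.26 * 18.05547 = 22.7499 s

Final answer: 22.7499 s


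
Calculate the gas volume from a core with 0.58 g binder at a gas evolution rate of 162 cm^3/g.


Formula: V_gas = W_binder * gas_evolution_rate
V = 0.58 g * 162 cm^3/g = 93.9600 cm^3

Final answer: 93.9600 cm^3


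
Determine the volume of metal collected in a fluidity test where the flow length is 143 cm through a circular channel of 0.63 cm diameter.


Formula: V = pi * (d/2)^2 * L  (cylinder volume)
Radius = 0.63/2 = 0.315 cm
V = pi * 0.315^2 * 143 = 44.5766 cm^3

44.5766 cm^3


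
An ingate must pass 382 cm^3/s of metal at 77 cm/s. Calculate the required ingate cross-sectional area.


Formula: A_ingate = Q / v  (continuity equation)
A = 382 cm^3/s / 77 cm/s = 4.9610 cm^2

Final answer: 4.9610 cm^2


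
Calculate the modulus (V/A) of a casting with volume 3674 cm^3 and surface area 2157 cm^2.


Formula: Casting Modulus M = V / A
M = 3674 cm^3 / 2157 cm^2 = 1.7033 cm

1.7033 cm


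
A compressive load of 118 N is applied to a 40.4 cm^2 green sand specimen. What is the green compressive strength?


Formula: Compressive Strength = Force / Area
Strength = 118 N / 40.4 cm^2 = 2.9208 N/cm^2


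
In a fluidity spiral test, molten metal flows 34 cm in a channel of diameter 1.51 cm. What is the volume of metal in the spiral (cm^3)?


Formula: V = pi * (d/2)^2 * L  (cylinder volume)
Radius = 1.51/2 = 0.755 cm
V = pi * 0.755^2 * 34 = 60.8867 cm^3


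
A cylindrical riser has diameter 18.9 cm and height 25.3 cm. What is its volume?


Formula: V = pi * (D/2)^2 * H  (cylinder volume)
Radius = D/2 = 18.9/2 = 9.45 cm
V = pi * 9.45^2 * 25.3 = 7097.9676 cm^3

Final answer: 7097.9676 cm^3


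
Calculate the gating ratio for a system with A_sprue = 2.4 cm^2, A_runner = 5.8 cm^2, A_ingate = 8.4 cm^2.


Sprue:Runner:Ingate = 1 : 5.8/2.4 : 8.4/2.4 = 1:2.42:3.50

Final answer: 1:2.42:3.50


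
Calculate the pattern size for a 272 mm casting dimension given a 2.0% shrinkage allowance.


Formula: L_pattern = L_casting * (1 + shrinkage_rate/100)
Shrinkage factor = 1 + 2.0/100 = 1.02
L_pattern = 272 mm * 1.02 = 277.4400 mm


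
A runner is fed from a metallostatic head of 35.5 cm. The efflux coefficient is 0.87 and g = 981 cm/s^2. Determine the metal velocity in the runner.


Formula: v = Cd * sqrt(2 * g * h)  (Torricelli with discharge coefficient)
2*g*h = 2 * 981 * 35.5 = 69651.0 cm^2/s^2
sqrt(69651.0) = 263.91476 cm/s
v = 0.87 * 263.91476 = 229.6058 cm/s


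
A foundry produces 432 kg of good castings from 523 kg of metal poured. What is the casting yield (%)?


Formula: Casting Yield = (W_good / W_total) * 100
Yield = (432 kg / 523 kg) * 100 = 82.6004%

Answer: 82.6004%


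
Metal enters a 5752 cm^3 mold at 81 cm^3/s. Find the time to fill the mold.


Formula: t_fill = V_mold / Q_flow
t = 5752 cm^3 / 81 cm^3/s = 71.0123 s

Final answer: 71.0123 s


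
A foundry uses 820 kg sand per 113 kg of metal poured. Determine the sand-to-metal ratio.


Formula: Sand-to-Metal Ratio = W_sand / W_metal
Ratio = 820 kg / 113 kg = 7.2566


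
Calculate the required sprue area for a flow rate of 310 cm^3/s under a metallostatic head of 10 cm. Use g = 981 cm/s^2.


Formula: v = sqrt(2*g*h), A = Q/v
Velocity: v = sqrt(2 * 981 * 10) = sqrt(19620) = 140.0714 cm/s
Sprue area: A = Q / v = 310 / 140.0714 = 2.2132 cm^2

2.2132 cm^2


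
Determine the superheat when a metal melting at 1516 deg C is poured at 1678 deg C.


Formula: Superheat = T_pour - T_melt
Superheat = 1678 - 1516 = 162 deg C

Final answer: 162 deg C


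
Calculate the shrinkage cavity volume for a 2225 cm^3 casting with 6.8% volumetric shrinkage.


Formula: V_shrink = V_casting * shrinkage_pct / 100
V_shrink = 2225 cm^3 * 6.8 / 100 = 151.3000 cm^3

Final answer: 151.3000 cm^3


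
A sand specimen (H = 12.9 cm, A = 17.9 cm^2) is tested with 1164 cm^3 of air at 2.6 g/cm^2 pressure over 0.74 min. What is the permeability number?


Formula: Permeability Number P = (V * H) / (p * A * t)
Numerator: V * H = 1164 * 12.9 = 15015.6
Denominator: p * A * t = 2.6 * 17.9 * 0.74 = 34.4396
P = 15015.6 / 34.4396 = 435.9981

Final answer: 435.9981


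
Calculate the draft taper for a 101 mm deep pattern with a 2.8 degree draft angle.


Formula: taper = depth * tan(draft_angle)
tan(2.8 deg) = 0.0489082
taper = 101 mm * 0.0489082 = 4.9397 mm


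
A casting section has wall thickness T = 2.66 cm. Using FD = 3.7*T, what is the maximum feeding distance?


Formula: FD = 3.7 * T  (riser feeding-distance rule)
FD = 3.7 * 2.66 cm = 9.8420 cm

Final answer: 9.8420 cm


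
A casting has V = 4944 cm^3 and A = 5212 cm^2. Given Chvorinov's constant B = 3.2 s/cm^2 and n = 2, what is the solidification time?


Formula: t_s = B * (V/A)^n  (Chvorinov's rule, n=2)
Modulus M = V/A = 4944/5212 = 0.948580 cm
M^2 = 0.948580^2 = 0.899804 cm^2
t_s = 3.2 * 0.899804 = 2.8794 s

Answer: 2.8794 s


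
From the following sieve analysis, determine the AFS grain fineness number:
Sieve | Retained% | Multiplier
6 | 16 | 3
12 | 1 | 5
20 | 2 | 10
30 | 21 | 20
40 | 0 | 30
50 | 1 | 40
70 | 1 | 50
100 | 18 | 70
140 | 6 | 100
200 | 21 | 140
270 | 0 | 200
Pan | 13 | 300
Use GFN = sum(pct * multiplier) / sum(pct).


Formula: GFN = sum(pct * multiplier) / sum(pct)
sum(pct * multiplier) = 9283
sum(pct) = 100
GFN = 9283 / 100 = 92.83


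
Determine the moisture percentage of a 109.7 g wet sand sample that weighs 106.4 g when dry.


Formula: MC = (W_wet - W_dry) / W_wet * 100
Water mass = 109.7 - 106.4 = 3.3 g
MC = 3.3 / 109.7 * 100 = 3.0082%

3.0082%


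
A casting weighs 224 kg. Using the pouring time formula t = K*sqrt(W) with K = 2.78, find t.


Formula: t = K * sqrt(W)
sqrt(W) = sqrt(224) = 14.96663
t = 2.78 * 14.96663 = 41.6072 s

Answer: 41.6072 s


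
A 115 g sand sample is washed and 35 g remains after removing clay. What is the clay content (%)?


Formula: Clay% = (W_total - W_washed) / W_total * 100
Clay mass = 115 - 35 = 80 g
Clay% = 80 / 115 * 100 = 69.5652%

69.5652%


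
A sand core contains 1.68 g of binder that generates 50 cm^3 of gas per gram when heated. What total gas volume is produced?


Formula: V_gas = W_binder * gas_evolution_rate
V = 1.68 g * 50 cm^3/g = 84.0000 cm^3

84.0000 cm^3


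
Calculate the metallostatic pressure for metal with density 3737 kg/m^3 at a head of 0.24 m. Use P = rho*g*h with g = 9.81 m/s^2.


Formula: P = rho * g * h
rho * g = 3737 * 9.81 = 36659.97 N/m^3
P = 36659.97 * 0.24 = 8798.3928 Pa

8798.3928 Pa


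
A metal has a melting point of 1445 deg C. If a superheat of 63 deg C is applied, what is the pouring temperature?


Formula: T_pour = T_melt + Superheat
T_pour = 1445 + 63 = 1508 deg C


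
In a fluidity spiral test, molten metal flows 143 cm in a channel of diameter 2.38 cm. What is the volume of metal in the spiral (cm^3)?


Formula: V = pi * (d/2)^2 * L  (cylinder volume)
Radius = 2.38/2 = 1.19 cm
V = pi * 1.19^2 * 143 = 636.1797 cm^3

Final answer: 636.1797 cm^3


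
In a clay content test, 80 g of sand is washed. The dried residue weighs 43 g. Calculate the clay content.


Formula: Clay% = (W_total - W_washed) / W_total * 100
Clay mass = 80 - 43 = 37 g
Clay% = 37 / 80 * 100 = 46.2500%

Final answer: 46.2500%


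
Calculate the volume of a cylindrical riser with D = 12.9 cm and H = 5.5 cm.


Formula: V = pi * (D/2)^2 * H  (cylinder volume)
Radius = D/2 = 12.9/2 = 6.45 cm
V = pi * 6.45^2 * 5.5 = 718.8396 cm^3

718.8396 cm^3


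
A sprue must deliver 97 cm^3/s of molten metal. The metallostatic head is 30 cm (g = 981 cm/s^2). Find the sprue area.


Formula: v = sqrt(2*g*h), A = Q/v
Velocity: v = sqrt(2 * 981 * 30) = sqrt(58860) = 242.6108 cm/s
Sprue area: A = Q / v = 97 / 242.6108 = 0.3998 cm^2

Final answer: 0.3998 cm^2


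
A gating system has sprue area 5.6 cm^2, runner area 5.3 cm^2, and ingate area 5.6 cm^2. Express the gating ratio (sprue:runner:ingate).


Sprue:Runner:Ingate = 1 : 5.3/5.6 : 5.6/5.6 = 1:0.95:1.00

Answer: 1:0.95:1.00


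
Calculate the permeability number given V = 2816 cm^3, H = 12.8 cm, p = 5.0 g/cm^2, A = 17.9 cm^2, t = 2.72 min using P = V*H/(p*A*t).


Formula: Permeability Number P = (V * H) / (p * A * t)
Numerator: V * H = 2816 * 12.8 = 36044.8
Denominator: p * A * t = 5.0 * 17.9 * 2.72 = 243.44
P = 36044.8 / 243.44 = 148.0644

Final answer: 148.0644


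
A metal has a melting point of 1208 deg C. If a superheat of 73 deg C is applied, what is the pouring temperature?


Formula: T_pour = T_melt + Superheat
T_pour = 1208 + 73 = 1281 deg C

1281 deg C


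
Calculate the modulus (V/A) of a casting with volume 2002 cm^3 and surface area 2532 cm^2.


Formula: Casting Modulus M = V / A
M = 2002 cm^3 / 2532 cm^2 = 0.7907 cm

0.7907 cm


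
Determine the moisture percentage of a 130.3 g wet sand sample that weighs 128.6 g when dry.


Formula: MC = (W_wet - W_dry) / W_wet * 100
Water mass = 130.3 - 128.6 = 1.7 g
MC = 1.7 / 130.3 * 100 = 1.3047%

Final answer: 1.3047%


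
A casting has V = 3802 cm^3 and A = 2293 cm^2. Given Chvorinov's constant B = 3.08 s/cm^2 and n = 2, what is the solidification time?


Formula: t_s = B * (V/A)^n  (Chvorinov's rule, n=2)
Modulus M = V/A = 3802/2293 = 1.658090 cm
M^2 = 1.658090^2 = 2.749262 cm^2
t_s = 3.08 * 2.749262 = 8.4677 s

Answer: 8.4677 s


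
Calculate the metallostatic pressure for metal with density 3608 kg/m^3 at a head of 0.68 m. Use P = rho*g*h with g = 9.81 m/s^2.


Formula: P = rho * g * h
rho * g = 3608 * 9.81 = 35394.48 N/m^3
P = 35394.48 * 0.68 = 24068.2464 Pa

24068.2464 Pa


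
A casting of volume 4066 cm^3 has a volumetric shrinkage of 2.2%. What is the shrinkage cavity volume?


Formula: V_shrink = V_casting * shrinkage_pct / 100
V_shrink = 4066 cm^3 * 2.2 / 100 = 89.4520 cm^3

Answer: 89.4520 cm^3


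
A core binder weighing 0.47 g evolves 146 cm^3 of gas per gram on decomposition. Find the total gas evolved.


Formula: V_gas = W_binder * gas_evolution_rate
V = 0.47 g * 146 cm^3/g = 68.6200 cm^3

68.6200 cm^3


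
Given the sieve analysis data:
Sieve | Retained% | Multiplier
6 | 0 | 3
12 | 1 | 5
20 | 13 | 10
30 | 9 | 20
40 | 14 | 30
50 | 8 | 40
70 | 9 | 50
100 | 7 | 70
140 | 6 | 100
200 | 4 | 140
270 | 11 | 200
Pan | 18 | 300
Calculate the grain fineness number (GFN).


Formula: GFN = sum(pct * multiplier) / sum(pct)
sum(pct * multiplier) = 10755
sum(pct) = 100
GFN = 10755 / 100 = 107.55

Answer: 107.55


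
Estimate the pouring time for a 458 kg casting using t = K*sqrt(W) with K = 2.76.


Formula: t = K * sqrt(W)
sqrt(W) = sqrt(458) = 21.40093
t = 2.76 * 21.40093 = 59.0666 s

Answer: 59.0666 s


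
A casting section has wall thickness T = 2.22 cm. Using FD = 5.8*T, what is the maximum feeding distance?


Formula: FD = 5.8 * T  (riser feeding-distance rule)
FD = 5.8 * 2.22 cm = 12.8760 cm

Final answer: 12.8760 cm


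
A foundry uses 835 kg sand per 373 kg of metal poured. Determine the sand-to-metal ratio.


Formula: Sand-to-Metal Ratio = W_sand / W_metal
Ratio = 835 kg / 373 kg = 2.2386

2.2386


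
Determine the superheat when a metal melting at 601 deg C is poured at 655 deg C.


Formula: Superheat = T_pour - T_melt
Superheat = 655 - 601 = 54 deg C


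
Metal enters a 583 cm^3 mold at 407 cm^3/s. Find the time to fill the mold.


Formula: t_fill = V_mold / Q_flow
t = 583 cm^3 / 407 cm^3/s = 1.4324 s


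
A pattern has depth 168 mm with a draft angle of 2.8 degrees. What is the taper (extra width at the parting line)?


Formula: taper = depth * tan(draft_angle)
tan(2.8 deg) = 0.0489082
taper = 168 mm * 0.0489082 = 8.2166 mm

8.2166 mm


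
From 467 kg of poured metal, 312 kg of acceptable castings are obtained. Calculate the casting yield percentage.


Formula: Casting Yield = (W_good / W_total) * 100
Yield = (312 kg / 467 kg) * 100 = 66.8094%

66.8094%


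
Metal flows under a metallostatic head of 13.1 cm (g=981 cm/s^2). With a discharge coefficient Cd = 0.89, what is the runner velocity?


Formula: v = Cd * sqrt(2 * g * h)  (Torricelli with discharge coefficient)
2*g*h = 2 * 981 * 13.1 = 25702.2 cm^2/s^2
sqrt(25702.2) = 160.31906 cm/s
v = 0.89 * 160.31906 = 142.6840 cm/s

Final answer: 142.6840 cm/s


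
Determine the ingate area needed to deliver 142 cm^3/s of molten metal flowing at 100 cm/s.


Formula: A_ingate = Q / v  (continuity equation)
A = 142 cm^3/s / 100 cm/s = 1.4200 cm^2


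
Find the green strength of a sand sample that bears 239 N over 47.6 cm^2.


Formula: Compressive Strength = Force / Area
Strength = 239 N / 47.6 cm^2 = 5.0210 N/cm^2

5.0210 N/cm^2


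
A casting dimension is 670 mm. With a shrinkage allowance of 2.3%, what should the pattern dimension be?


Formula: L_pattern = L_casting * (1 + shrinkage_rate/100)
Shrinkage factor = 1 + 2.3/100 = 1.023
L_pattern = 670 mm * 1.023 = 685.4100 mm

685.4100 mm


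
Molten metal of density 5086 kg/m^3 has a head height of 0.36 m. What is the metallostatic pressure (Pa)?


Formula: P = rho * g * h
rho * g = 5086 * 9.81 = 49893.66 N/m^3
P = 49893.66 * 0.36 = 17961.7176 Pa

Answer: 17961.7176 Pa


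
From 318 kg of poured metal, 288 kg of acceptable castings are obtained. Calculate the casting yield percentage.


Formula: Casting Yield = (W_good / W_total) * 100
Yield = (288 kg / 318 kg) * 100 = 90.5660%

Answer: 90.5660%


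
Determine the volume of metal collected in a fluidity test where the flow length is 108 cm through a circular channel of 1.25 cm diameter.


Formula: V = pi * (d/2)^2 * L  (cylinder volume)
Radius = 1.25/2 = 0.625 cm
V = pi * 0.625^2 * 108 = 132.5359 cm^3

132.5359 cm^3


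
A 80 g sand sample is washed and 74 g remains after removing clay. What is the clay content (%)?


Formula: Clay% = (W_total - W_washed) / W_total * 100
Clay mass = 80 - 74 = 6 g
Clay% = 6 / 80 * 100 = 7.5000%

7.5000%


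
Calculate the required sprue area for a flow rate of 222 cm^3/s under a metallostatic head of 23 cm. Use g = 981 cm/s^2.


Formula: v = sqrt(2*g*h), A = Q/v
Velocity: v = sqrt(2 * 981 * 23) = sqrt(45126) = 212.4288 cm/s
Sprue area: A = Q / v = 222 / 212.4288 = 1.0451 cm^2


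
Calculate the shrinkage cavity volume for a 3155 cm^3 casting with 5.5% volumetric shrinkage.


Formula: V_shrink = V_casting * shrinkage_pct / 100
V_shrink = 3155 cm^3 * 5.5 / 100 = 173.5250 cm^3

Answer: 173.5250 cm^3


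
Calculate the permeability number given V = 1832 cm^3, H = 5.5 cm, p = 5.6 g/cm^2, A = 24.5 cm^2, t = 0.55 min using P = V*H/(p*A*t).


Formula: Permeability Number P = (V * H) / (p * A * t)
Numerator: V * H = 1832 * 5.5 = 10076.0
Denominator: p * A * t = 5.6 * 24.5 * 0.55 = 75.46
P = 10076.0 / 75.46 = 133.5277

133.5277


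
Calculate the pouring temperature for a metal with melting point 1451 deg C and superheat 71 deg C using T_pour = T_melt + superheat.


Formula: T_pour = T_melt + Superheat
T_pour = 1451 + 71 = 1522 deg C


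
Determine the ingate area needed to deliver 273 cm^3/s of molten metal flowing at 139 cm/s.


Formula: A_ingate = Q / v  (continuity equation)
A = 273 cm^3/s / 139 cm/s = 1.9640 cm^2

Answer: 1.9640 cm^2


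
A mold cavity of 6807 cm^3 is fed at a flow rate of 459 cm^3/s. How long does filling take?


Formula: t_fill = V_mold / Q_flow
t = 6807 cm^3 / 459 cm^3/s = 14.8301 s

Answer: 14.8301 s


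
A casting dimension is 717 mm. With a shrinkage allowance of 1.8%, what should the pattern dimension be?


Formula: L_pattern = L_casting * (1 + shrinkage_rate/100)
Shrinkage factor = 1 + 1.8/100 = 1.018
L_pattern = 717 mm * 1.018 = 729.9060 mm


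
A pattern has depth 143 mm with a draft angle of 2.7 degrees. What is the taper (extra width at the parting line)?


Formula: taper = depth * tan(draft_angle)
tan(2.7 deg) = 0.0471588
taper = 143 mm * 0.0471588 = 6.7437 mm


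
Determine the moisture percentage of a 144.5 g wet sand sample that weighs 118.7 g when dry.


Formula: MC = (W_wet - W_dry) / W_wet * 100
Water mass = 144.5 - 118.7 = 25.8 g
MC = 25.8 / 144.5 * 100 = 17.8547%

Answer: 17.8547%


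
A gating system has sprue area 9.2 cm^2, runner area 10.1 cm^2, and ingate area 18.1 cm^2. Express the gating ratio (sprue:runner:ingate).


Sprue:Runner:Ingate = 1 : 10.1/9.2 : 18.1/9.2 = 1:1.10:1.97

Answer: 1:1.10:1.97


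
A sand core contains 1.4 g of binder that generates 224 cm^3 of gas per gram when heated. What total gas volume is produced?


Formula: V_gas = W_binder * gas_evolution_rate
V = 1.4 g * 224 cm^3/g = 313.6000 cm^3

Final answer: 313.6000 cm^3


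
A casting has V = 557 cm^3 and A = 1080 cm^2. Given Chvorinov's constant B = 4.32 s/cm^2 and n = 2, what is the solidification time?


Formula: t_s = B * (V/A)^n  (Chvorinov's rule, n=2)
Modulus M = V/A = 557/1080 = 0.515741 cm
M^2 = 0.515741^2 = 0.265989 cm^2
t_s = 4.32 * 0.265989 = 1.1491 s

Answer: 1.1491 s


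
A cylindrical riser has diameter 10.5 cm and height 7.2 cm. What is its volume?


Formula: V = pi * (D/2)^2 * H  (cylinder volume)
Radius = D/2 = 10.5/2 = 5.25 cm
V = pi * 5.25^2 * 7.2 = 623.4491 cm^3

Final answer: 623.4491 cm^3


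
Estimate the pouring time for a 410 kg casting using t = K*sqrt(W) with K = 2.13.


Formula: t = K * sqrt(W)
sqrt(W) = sqrt(410) = 20.24846
t = 2.13 * 20.24846 = 43.1292 s


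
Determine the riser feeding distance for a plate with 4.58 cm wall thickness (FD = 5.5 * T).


Formula: FD = 5.5 * T  (riser feeding-distance rule)
FD = 5.5 * 4.58 cm = 25.1900 cm


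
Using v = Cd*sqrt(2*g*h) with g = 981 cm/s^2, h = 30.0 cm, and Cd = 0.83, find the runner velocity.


Formula: v = Cd * sqrt(2 * g * h)  (Torricelli with discharge coefficient)
2*g*h = 2 * 981 * 30.0 = 58860.0 cm^2/s^2
sqrt(58860.0) = 242.61080 cm/s
v = 0.83 * 242.61080 = 201.3670 cm/s

Final answer: 201.3670 cm/s


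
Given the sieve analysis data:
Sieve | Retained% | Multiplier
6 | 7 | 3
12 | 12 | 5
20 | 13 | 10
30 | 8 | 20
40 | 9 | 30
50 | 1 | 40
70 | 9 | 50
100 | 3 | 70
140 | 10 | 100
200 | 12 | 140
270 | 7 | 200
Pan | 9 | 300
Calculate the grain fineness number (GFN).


Formula: GFN = sum(pct * multiplier) / sum(pct)
sum(pct * multiplier) = 8121
sum(pct) = 100
GFN = 8121 / 100 = 81.21

Final answer: 81.21
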